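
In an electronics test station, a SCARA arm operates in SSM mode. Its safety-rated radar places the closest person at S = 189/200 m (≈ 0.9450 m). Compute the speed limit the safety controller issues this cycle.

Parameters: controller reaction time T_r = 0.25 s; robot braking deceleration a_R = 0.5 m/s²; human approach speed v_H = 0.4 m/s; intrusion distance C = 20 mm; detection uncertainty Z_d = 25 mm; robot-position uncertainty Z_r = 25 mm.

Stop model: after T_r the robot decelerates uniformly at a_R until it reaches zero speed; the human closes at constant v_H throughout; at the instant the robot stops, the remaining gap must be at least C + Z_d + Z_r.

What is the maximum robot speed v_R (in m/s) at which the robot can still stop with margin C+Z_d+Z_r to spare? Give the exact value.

v_R_max = 1/2 m/s = 0.5000 m/s

at the boundary: (1)·v² + (21/20)·v + (-31/40) = 0
  disc = (21/20)² − 4·(1)·(-31/40) = 1681/400 ; √disc = 41/20
  v_R = (−(21/20) + 41/20) / (2·(1)) = 1/2 m/s
check:
braking lasts T_s = (1/2)/(1/2) = 1.0000 s
robot covers v_R·T_r = 0.5000·0.2500 = 0.1250 m before braking
braking distance = 0.5000²/(2·0.5000) = 0.2500 m
human over T_r+T_s: 0.4000·(0.2500+1.0000) = 0.5000 m
residual clearance needed = 0.0200+0.0250+0.0250 = 0.0700 m
sum ≈ 0.1250+0.2500+0.5000+0.0700 ≈ 0.9450 m = S ✓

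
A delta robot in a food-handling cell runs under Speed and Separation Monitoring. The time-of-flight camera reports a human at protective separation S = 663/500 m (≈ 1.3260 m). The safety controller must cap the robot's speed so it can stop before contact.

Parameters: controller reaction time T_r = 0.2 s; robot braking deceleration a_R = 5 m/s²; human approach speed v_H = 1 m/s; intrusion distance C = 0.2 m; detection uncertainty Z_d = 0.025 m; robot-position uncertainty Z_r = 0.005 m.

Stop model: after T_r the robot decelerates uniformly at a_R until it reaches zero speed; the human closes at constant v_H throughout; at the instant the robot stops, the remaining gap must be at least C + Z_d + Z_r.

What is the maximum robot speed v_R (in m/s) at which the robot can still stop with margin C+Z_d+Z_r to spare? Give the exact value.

at the boundary: (1/10)·v² + (2/5)·v + (-112/125) = 0
  disc = (2/5)² − 4·(1/10)·(-112/125) = 324/625 ; √disc = 18/25
  v_R = (−(2/5) + 18/25) / (2·(1/10)) = 8/5 m/s
check:
T_s = v_R/a_R = (8/5)/5 = 0.3200 s
reaction-phase robot travel = 1.6000·0.2000 = 0.3200 m
robot covers 1.6000·0.3200 − ½·5.0000·0.3200² = 0.2560 m while stopping
human closes 1.0000·0.5200 = 0.5200 m
C+Z_d+Z_r = 0.2000+0.0250+0.0050 = 0.2300 m
sum ≈ 0.3200+0.2560+0.5200+0.2300 ≈ 1.3260 m = S ✓

v_R_max = 8/5 m/s = 1.6000 m/s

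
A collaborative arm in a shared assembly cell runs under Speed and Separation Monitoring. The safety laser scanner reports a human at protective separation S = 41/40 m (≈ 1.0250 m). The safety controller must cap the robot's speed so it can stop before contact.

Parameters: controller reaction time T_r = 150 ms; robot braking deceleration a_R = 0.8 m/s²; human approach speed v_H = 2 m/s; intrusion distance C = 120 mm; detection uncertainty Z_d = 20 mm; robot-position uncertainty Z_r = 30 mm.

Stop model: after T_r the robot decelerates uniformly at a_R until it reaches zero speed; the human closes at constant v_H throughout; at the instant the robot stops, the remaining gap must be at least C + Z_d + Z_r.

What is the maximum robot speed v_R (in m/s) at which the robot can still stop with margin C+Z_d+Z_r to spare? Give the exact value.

v_R_max = 1/5 m/s = 0.2000 m/s

at the boundary: (5/8)·v² + (53/20)·v + (-111/200) = 0
  disc = (53/20)² − 4·(5/8)·(-111/200) = 841/100 ; √disc = 29/10
  v_R = (−(53/20) + 29/10) / (2·(5/8)) = 1/5 m/s
check:
braking lasts T_s = (1/5)/(4/5) = 0.2500 s
reaction-phase robot travel = 0.2000·0.1500 = 0.0300 m
robot under decel: 0.2000²/(2·0.8000) = 0.0250 m
human closes 2.0000·0.4000 = 0.8000 m
margins: 0.1200+0.0200+0.0300 = 0.1700 m
sum ≈ 0.0300+0.0250+0.8000+0.1700 ≈ 1.0250 m = S ✓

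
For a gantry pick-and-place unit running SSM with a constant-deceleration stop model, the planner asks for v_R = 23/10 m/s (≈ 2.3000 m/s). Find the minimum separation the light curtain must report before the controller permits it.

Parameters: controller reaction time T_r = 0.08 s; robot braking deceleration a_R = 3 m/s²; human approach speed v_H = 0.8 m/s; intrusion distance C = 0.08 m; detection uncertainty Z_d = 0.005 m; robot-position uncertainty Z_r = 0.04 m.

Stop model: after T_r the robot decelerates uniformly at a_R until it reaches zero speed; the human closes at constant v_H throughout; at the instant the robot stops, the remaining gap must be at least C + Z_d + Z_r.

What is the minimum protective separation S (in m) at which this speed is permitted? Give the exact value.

S_min = 467/250 m = 1.8680 m

T_s = v_R/a_R = (23/10)/3 = 0.7667 s
robot in T_r: 2.3000·0.0800 = 0.1840 m
braking distance = 2.3000²/(2·3.0000) = 0.8817 m
human closes 0.8000·0.8467 = 0.6773 m
residual clearance needed = 0.0800+0.0050+0.0400 = 0.1250 m
S_min ≈ 0.1840+0.8817+0.6773+0.1250  ⇒  S_min = 467/250 m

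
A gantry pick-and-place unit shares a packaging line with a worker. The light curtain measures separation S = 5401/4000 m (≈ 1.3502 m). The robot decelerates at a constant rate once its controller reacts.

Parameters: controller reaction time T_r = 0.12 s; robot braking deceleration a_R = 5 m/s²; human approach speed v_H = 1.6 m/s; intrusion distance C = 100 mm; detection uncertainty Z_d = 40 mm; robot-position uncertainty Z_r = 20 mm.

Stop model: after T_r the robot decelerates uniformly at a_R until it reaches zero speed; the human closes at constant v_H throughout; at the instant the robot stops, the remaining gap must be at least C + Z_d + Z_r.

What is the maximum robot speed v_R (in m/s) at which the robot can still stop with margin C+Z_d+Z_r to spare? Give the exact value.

collect terms ⇒ (1/10)·v_R² + (11/25)·v_R + (-3993/4000) = 0
  disc = (11/25)² − 4·(1/10)·(-3993/4000) = 5929/10000 ; √disc = 77/100
  v_R = (−(11/25) + 77/100) / (2·(1/10)) = 33/20 m/s
check:
braking lasts T_s = (33/20)/5 = 0.3300 s
reaction-phase robot travel = 1.6500·0.1200 = 0.1980 m
robot under decel: 1.6500²/(2·5.0000) = 0.2722 m
human closes 1.6000·0.4500 = 0.7200 m
margins: 0.1000+0.0400+0.0200 = 0.1600 m
sum ≈ 0.1980+0.2722+0.7200+0.1600 ≈ 1.3502 m = S ✓

v_R_max = 33/20 m/s = 1.6500 m/s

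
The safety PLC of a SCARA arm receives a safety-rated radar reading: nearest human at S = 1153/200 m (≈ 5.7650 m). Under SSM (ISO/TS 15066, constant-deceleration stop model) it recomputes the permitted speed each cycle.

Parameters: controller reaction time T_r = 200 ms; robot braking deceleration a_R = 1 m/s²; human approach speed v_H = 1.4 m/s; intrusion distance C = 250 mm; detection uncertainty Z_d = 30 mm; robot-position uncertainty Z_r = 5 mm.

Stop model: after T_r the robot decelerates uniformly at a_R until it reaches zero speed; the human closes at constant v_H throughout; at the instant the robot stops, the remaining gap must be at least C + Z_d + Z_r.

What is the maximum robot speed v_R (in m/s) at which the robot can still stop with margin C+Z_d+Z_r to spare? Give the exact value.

v_R_max = 2 m/s = 2.0000 m/s

quadratic (1/2)·v² + (8/5)·v + (-26/5) = 0
  disc = (8/5)² − 4·(1/2)·(-26/5) = 324/25 ; √disc = 18/5
  v_R = (−(8/5) + 18/5) / (2·(1/2)) = 2 m/s
check:
braking lasts T_s = 2/1 = 2.0000 s
reaction-phase robot travel = 2.0000·0.2000 = 0.4000 m
robot covers 2.0000·2.0000 − ½·1.0000·2.0000² = 2.0000 m while stopping
human over T_r+T_s: 1.4000·(0.2000+2.0000) = 3.0800 m
residual clearance needed = 0.2500+0.0300+0.0050 = 0.2850 m
sum ≈ 0.4000+2.0000+3.0800+0.2850 ≈ 5.7650 m = S ✓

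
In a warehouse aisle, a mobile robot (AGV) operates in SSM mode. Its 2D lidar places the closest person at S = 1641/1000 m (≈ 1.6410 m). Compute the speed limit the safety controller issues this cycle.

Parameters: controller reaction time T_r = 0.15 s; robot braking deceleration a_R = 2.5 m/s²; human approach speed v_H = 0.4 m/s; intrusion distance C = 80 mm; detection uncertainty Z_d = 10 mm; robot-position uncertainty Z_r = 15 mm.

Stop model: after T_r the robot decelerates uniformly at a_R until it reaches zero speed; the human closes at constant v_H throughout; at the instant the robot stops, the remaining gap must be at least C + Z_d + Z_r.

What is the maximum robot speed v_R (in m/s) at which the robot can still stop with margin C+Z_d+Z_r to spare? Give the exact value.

v_R_max = 41/20 m/s = 2.0500 m/s

at the boundary: (1/5)·v² + (31/100)·v + (-369/250) = 0
  disc = (31/100)² − 4·(1/5)·(-369/250) = 12769/10000 ; √disc = 113/100
  v_R = (−(31/100) + 113/100) / (2·(1/5)) = 41/20 m/s
check:
stop time T_s = (41/20)/(5/2) = 0.8200 s
reaction-phase robot travel = 2.0500·0.1500 = 0.3075 m
robot covers 2.0500·0.8200 − ½·2.5000·0.8200² = 0.8405 m while stopping
human over T_r+T_s: 0.4000·(0.1500+0.8200) = 0.3880 m
margins: 0.0800+0.0100+0.0150 = 0.1050 m
sum ≈ 0.3075+0.8405+0.3880+0.1050 ≈ 1.6410 m = S ✓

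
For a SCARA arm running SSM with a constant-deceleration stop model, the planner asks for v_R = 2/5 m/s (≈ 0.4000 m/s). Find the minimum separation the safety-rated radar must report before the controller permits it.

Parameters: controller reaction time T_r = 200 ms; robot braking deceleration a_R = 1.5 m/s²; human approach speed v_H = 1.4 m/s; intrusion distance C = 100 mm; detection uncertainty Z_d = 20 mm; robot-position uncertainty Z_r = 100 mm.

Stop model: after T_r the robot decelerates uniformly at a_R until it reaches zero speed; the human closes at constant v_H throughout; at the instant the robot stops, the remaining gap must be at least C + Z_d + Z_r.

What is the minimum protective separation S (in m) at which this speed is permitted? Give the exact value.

stop time T_s = (2/5)/(3/2) = 0.2667 s
reaction-phase robot travel = 0.4000·0.2000 = 0.0800 m
braking distance = 0.4000²/(2·1.5000) = 0.0533 m
person approaches 1.4000·(0.2000+0.2667) = 0.6533 m
C+Z_d+Z_r = 0.1000+0.0200+0.1000 = 0.2200 m
S_min ≈ 0.0800+0.0533+0.6533+0.2200  ⇒  S_min = 151/150 m

S_min = 151/150 m = 1.0067 m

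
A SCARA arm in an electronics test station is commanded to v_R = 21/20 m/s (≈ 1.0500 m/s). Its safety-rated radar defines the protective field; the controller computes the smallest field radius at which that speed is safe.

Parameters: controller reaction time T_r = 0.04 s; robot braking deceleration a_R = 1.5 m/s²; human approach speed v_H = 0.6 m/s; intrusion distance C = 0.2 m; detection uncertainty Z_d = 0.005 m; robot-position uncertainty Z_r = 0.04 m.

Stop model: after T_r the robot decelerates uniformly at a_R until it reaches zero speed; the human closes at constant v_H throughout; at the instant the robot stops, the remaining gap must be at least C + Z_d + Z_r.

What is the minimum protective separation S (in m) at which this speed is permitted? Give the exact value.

braking lasts T_s = (21/20)/(3/2) = 0.7000 s
reaction-phase robot travel = 1.0500·0.0400 = 0.0420 m
braking distance = 1.0500²/(2·1.5000) = 0.3675 m
person approaches 0.6000·(0.0400+0.7000) = 0.4440 m
residual clearance needed = 0.2000+0.0050+0.0400 = 0.2450 m
S_min ≈ 0.0420+0.3675+0.4440+0.2450  ⇒  S_min = 2197/2000 m

S_min = 2197/2000 m = 1.0985 m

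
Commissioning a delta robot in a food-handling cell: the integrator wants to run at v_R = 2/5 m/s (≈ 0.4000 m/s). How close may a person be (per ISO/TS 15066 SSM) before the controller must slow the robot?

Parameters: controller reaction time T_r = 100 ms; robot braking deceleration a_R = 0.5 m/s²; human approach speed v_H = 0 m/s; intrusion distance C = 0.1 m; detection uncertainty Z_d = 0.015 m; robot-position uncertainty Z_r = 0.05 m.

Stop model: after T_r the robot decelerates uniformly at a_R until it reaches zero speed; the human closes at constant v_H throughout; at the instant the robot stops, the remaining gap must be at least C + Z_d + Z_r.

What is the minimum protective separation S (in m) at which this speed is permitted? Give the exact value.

S_min = 73/200 m = 0.3650 m

braking lasts T_s = (2/5)/(1/2) = 0.8000 s
robot covers v_R·T_r = 0.4000·0.1000 = 0.0400 m before braking
braking distance = 0.4000²/(2·0.5000) = 0.1600 m
person approaches 0.0000·(0.1000+0.8000) = 0.0000 m
residual clearance needed = 0.1000+0.0150+0.0500 = 0.1650 m
S_min ≈ 0.0400+0.1600+0.0000+0.1650  ⇒  S_min = 73/200 m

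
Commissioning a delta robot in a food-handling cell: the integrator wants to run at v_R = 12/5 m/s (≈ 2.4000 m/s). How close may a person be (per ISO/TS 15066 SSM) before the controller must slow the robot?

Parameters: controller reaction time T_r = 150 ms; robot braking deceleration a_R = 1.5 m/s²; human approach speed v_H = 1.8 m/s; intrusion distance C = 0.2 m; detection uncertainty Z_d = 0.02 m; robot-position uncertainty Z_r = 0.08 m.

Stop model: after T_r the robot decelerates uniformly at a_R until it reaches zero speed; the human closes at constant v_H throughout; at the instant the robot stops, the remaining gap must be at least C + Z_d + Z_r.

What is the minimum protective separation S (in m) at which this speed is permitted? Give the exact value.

T_s = v_R/a_R = (12/5)/(3/2) = 1.6000 s
reaction-phase robot travel = 2.4000·0.1500 = 0.3600 m
robot under decel: 2.4000²/(2·1.5000) = 1.9200 m
person approaches 1.8000·(0.1500+1.6000) = 3.1500 m
residual clearance needed = 0.2000+0.0200+0.0800 = 0.3000 m
S_min ≈ 0.3600+1.9200+3.1500+0.3000  ⇒  S_min = 573/100 m

S_min = 573/100 m = 5.7300 m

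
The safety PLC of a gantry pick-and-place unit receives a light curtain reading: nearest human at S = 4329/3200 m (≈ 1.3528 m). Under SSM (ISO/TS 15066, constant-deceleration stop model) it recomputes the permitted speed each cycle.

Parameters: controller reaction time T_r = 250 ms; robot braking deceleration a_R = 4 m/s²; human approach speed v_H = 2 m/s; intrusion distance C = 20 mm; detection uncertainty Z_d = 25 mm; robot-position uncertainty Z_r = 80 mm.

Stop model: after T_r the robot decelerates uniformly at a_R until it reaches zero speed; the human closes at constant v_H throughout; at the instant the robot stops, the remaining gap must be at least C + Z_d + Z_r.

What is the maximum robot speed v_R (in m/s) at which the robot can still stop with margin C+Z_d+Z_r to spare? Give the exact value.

collect terms ⇒ (1/8)·v_R² + (3/4)·v_R + (-2329/3200) = 0
  disc = (3/4)² − 4·(1/8)·(-2329/3200) = 5929/6400 ; √disc = 77/80
  v_R = (−(3/4) + 77/80) / (2·(1/8)) = 17/20 m/s
check:
stop time T_s = (17/20)/4 = 0.2125 s
robot covers v_R·T_r = 0.8500·0.2500 = 0.2125 m before braking
robot under decel: 0.8500²/(2·4.0000) = 0.0903 m
human closes 2.0000·0.4625 = 0.9250 m
residual clearance needed = 0.0200+0.0250+0.0800 = 0.1250 m
sum ≈ 0.2125+0.0903+0.9250+0.1250 ≈ 1.3528 m = S ✓

v_R_max = 17/20 m/s = 0.8500 m/s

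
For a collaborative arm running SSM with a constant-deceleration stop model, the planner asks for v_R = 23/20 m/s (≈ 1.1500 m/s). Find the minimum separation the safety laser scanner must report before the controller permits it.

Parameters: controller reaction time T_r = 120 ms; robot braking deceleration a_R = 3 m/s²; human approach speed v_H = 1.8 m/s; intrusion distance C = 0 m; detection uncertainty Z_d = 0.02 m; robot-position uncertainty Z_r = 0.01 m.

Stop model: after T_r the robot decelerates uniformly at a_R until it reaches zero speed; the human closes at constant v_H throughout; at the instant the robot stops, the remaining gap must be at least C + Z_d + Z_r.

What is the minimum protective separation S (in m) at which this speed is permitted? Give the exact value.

S_min = 15533/12000 m = 1.2944 m

T_s = v_R/a_R = (23/20)/3 = 0.3833 s
reaction-phase robot travel = 1.1500·0.1200 = 0.1380 m
robot under decel: 1.1500²/(2·3.0000) = 0.2204 m
person approaches 1.8000·(0.1200+0.3833) = 0.9060 m
margins: 0.0000+0.0200+0.0100 = 0.0300 m
S_min ≈ 0.1380+0.2204+0.9060+0.0300  ⇒  S_min = 15533/12000 m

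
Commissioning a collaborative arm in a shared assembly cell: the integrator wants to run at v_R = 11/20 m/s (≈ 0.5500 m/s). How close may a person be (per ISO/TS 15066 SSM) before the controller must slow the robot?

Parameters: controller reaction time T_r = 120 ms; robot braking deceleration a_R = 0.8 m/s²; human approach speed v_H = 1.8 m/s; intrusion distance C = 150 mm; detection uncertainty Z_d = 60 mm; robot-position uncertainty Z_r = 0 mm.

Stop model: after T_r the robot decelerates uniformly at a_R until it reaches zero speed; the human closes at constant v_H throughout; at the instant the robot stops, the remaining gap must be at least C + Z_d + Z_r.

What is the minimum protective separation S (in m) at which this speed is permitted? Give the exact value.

braking lasts T_s = (11/20)/(4/5) = 0.6875 s
robot in T_r: 0.5500·0.1200 = 0.0660 m
braking distance = 0.5500²/(2·0.8000) = 0.1891 m
human closes 1.8000·0.8075 = 1.4535 m
residual clearance needed = 0.1500+0.0600+0.0000 = 0.2100 m
S_min ≈ 0.0660+0.1891+1.4535+0.2100  ⇒  S_min = 30697/16000 m

S_min = 30697/16000 m = 1.9186 m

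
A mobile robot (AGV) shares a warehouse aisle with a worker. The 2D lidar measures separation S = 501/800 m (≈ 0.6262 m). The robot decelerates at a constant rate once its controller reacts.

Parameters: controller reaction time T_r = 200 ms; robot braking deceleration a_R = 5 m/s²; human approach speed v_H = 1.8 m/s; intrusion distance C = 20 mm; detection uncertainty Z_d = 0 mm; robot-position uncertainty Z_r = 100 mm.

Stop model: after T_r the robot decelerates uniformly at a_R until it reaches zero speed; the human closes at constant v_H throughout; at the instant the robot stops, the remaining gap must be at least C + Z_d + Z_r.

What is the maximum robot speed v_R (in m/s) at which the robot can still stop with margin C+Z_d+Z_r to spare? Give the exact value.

v_R_max = 1/4 m/s = 0.2500 m/s

at the boundary: (1/10)·v² + (14/25)·v + (-117/800) = 0
  disc = (14/25)² − 4·(1/10)·(-117/800) = 3721/10000 ; √disc = 61/100
  v_R = (−(14/25) + 61/100) / (2·(1/10)) = 1/4 m/s
check:
stop time T_s = (1/4)/5 = 0.0500 s
robot covers v_R·T_r = 0.2500·0.2000 = 0.0500 m before braking
robot under decel: 0.2500²/(2·5.0000) = 0.0063 m
person approaches 1.8000·(0.2000+0.0500) = 0.4500 m
residual clearance needed = 0.0200+0.0000+0.1000 = 0.1200 m
sum ≈ 0.0500+0.0063+0.4500+0.1200 ≈ 0.6262 m = S ✓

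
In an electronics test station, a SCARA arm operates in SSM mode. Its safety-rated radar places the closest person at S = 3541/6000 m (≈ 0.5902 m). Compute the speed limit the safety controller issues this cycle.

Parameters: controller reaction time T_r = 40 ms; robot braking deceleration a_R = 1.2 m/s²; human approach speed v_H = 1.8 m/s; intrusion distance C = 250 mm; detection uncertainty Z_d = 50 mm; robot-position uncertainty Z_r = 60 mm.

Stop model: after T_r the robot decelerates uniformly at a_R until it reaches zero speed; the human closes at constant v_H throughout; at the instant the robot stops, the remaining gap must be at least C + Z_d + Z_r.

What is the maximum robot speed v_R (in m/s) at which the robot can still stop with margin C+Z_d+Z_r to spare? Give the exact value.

v_R_max = 1/10 m/s = 0.1000 m/s

quadratic (5/12)·v² + (77/50)·v + (-949/6000) = 0
  disc = (77/50)² − 4·(5/12)·(-949/6000) = 237169/90000 ; √disc = 487/300
  v_R = (−(77/50) + 487/300) / (2·(5/12)) = 1/10 m/s
check:
braking lasts T_s = (1/10)/(6/5) = 0.0833 s
robot in T_r: 0.1000·0.0400 = 0.0040 m
braking distance = 0.1000²/(2·1.2000) = 0.0042 m
human closes 1.8000·0.1233 = 0.2220 m
residual clearance needed = 0.2500+0.0500+0.0600 = 0.3600 m
sum ≈ 0.0040+0.0042+0.2220+0.3600 ≈ 0.5902 m = S ✓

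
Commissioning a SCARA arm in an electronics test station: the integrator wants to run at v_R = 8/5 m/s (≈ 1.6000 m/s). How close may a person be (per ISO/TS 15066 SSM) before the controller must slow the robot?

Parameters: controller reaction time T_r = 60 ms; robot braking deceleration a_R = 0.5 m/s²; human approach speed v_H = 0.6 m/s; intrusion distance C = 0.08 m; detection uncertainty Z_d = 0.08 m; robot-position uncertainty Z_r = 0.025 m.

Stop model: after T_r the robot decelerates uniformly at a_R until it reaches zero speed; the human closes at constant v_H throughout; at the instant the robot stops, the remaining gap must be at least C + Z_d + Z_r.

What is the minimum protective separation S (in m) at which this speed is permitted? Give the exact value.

braking lasts T_s = (8/5)/(1/2) = 3.2000 s
robot covers v_R·T_r = 1.6000·0.0600 = 0.0960 m before braking
braking distance = 1.6000²/(2·0.5000) = 2.5600 m
person approaches 0.6000·(0.0600+3.2000) = 1.9560 m
residual clearance needed = 0.0800+0.0800+0.0250 = 0.1850 m
S_min ≈ 0.0960+2.5600+1.9560+0.1850  ⇒  S_min = 4797/1000 m

S_min = 4797/1000 m = 4.7970 m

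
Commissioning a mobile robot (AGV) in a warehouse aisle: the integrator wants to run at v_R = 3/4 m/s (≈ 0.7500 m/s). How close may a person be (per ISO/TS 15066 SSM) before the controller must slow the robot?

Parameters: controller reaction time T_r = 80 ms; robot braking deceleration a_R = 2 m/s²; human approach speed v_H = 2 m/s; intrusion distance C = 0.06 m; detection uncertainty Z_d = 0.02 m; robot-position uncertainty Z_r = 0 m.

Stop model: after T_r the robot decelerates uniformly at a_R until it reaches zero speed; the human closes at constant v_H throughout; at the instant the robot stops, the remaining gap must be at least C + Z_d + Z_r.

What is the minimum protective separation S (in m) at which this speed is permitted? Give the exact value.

S_min = 381/320 m = 1.1906 m

T_s = v_R/a_R = (3/4)/2 = 0.3750 s
robot in T_r: 0.7500·0.0800 = 0.0600 m
robot covers 0.7500·0.3750 − ½·2.0000·0.3750² = 0.1406 m while stopping
person approaches 2.0000·(0.0800+0.3750) = 0.9100 m
margins: 0.0600+0.0200+0.0000 = 0.0800 m
S_min ≈ 0.0600+0.1406+0.9100+0.0800  ⇒  S_min = 381/320 m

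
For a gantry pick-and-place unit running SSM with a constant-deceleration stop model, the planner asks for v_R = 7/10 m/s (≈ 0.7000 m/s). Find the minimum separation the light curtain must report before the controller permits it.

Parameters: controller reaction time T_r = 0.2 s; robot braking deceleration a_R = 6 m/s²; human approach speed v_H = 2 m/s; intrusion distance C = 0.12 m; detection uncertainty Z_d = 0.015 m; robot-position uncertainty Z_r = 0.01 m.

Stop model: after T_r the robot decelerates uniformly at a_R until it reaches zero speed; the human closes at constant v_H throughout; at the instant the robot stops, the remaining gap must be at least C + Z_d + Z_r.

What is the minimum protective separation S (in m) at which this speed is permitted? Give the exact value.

S_min = 1151/1200 m = 0.9592 m

stop time T_s = (7/10)/6 = 0.1167 s
reaction-phase robot travel = 0.7000·0.2000 = 0.1400 m
robot covers 0.7000·0.1167 − ½·6.0000·0.1167² = 0.0408 m while stopping
human closes 2.0000·0.3167 = 0.6333 m
C+Z_d+Z_r = 0.1200+0.0150+0.0100 = 0.1450 m
S_min ≈ 0.1400+0.0408+0.6333+0.1450  ⇒  S_min = 1151/1200 m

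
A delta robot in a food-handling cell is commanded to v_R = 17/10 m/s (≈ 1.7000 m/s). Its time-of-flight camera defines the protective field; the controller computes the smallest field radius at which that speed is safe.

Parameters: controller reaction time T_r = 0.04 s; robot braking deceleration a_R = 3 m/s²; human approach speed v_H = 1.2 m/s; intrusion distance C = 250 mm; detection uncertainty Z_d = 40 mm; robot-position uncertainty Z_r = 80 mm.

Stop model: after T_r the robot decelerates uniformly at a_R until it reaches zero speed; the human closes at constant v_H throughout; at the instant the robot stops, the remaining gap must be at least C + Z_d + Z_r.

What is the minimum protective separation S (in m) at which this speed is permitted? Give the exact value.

T_s = v_R/a_R = (17/10)/3 = 0.5667 s
robot covers v_R·T_r = 1.7000·0.0400 = 0.0680 m before braking
robot covers 1.7000·0.5667 − ½·3.0000·0.5667² = 0.4817 m while stopping
human closes 1.2000·0.6067 = 0.7280 m
residual clearance needed = 0.2500+0.0400+0.0800 = 0.3700 m
S_min ≈ 0.0680+0.4817+0.7280+0.3700  ⇒  S_min = 4943/3000 m

S_min = 4943/3000 m = 1.6477 m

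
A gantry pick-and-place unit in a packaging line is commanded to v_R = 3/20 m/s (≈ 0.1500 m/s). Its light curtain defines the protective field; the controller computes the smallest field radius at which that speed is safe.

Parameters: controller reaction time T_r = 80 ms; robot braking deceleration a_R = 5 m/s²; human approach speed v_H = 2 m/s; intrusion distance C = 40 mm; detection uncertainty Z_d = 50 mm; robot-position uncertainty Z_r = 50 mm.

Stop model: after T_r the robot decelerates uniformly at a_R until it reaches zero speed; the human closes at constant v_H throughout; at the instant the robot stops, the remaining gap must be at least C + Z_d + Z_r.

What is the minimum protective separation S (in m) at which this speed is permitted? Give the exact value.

S_min = 1497/4000 m = 0.3743 m

stop time T_s = (3/20)/5 = 0.0300 s
robot in T_r: 0.1500·0.0800 = 0.0120 m
robot covers 0.1500·0.0300 − ½·5.0000·0.0300² = 0.0022 m while stopping
person approaches 2.0000·(0.0800+0.0300) = 0.2200 m
residual clearance needed = 0.0400+0.0500+0.0500 = 0.1400 m
S_min ≈ 0.0120+0.0022+0.2200+0.1400  ⇒  S_min = 1497/4000 m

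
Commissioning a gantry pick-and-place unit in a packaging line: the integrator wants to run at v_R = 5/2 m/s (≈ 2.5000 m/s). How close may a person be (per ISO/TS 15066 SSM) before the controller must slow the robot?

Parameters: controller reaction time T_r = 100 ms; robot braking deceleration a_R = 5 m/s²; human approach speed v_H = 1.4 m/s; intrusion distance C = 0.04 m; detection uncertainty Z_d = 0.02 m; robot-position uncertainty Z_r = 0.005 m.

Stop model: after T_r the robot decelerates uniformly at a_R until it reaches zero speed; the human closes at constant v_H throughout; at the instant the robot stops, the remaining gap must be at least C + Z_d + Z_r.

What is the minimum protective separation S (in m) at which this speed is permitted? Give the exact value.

S_min = 89/50 m = 1.7800 m

braking lasts T_s = (5/2)/5 = 0.5000 s
robot covers v_R·T_r = 2.5000·0.1000 = 0.2500 m before braking
braking distance = 2.5000²/(2·5.0000) = 0.6250 m
human over T_r+T_s: 1.4000·(0.1000+0.5000) = 0.8400 m
C+Z_d+Z_r = 0.0400+0.0200+0.0050 = 0.0650 m
S_min ≈ 0.2500+0.6250+0.8400+0.0650  ⇒  S_min = 89/50 m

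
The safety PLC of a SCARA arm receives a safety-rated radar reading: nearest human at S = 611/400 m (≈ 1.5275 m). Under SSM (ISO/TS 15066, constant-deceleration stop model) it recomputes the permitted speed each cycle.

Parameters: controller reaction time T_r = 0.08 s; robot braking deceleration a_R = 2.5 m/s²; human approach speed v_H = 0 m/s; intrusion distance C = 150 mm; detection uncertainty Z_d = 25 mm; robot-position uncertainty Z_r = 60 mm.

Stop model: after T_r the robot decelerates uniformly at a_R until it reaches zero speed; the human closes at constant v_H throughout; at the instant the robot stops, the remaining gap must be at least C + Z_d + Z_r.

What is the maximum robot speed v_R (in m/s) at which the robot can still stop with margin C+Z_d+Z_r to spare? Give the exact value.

v_R_max = 47/20 m/s = 2.3500 m/s

quadratic (1/5)·v² + (2/25)·v + (-517/400) = 0
  disc = (2/25)² − 4·(1/5)·(-517/400) = 2601/2500 ; √disc = 51/50
  v_R = (−(2/25) + 51/50) / (2·(1/5)) = 47/20 m/s
check:
stop time T_s = (47/20)/(5/2) = 0.9400 s
reaction-phase robot travel = 2.3500·0.0800 = 0.1880 m
braking distance = 2.3500²/(2·2.5000) = 1.1045 m
human over T_r+T_s: 0.0000·(0.0800+0.9400) = 0.0000 m
C+Z_d+Z_r = 0.1500+0.0250+0.0600 = 0.2350 m
sum ≈ 0.1880+1.1045+0.0000+0.2350 ≈ 1.5275 m = S ✓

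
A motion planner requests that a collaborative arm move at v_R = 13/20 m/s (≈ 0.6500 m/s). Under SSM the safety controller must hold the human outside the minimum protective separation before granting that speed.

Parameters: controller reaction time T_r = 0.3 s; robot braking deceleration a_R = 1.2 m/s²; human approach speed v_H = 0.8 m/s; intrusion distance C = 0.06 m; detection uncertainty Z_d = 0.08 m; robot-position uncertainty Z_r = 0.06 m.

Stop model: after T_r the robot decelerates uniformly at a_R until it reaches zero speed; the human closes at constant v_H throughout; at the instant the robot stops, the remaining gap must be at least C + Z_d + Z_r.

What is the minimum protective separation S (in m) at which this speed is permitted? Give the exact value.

S_min = 1991/1600 m = 1.2444 m

braking lasts T_s = (13/20)/(6/5) = 0.5417 s
reaction-phase robot travel = 0.6500·0.3000 = 0.1950 m
robot covers 0.6500·0.5417 − ½·1.2000·0.5417² = 0.1760 m while stopping
human closes 0.8000·0.8417 = 0.6733 m
margins: 0.0600+0.0800+0.0600 = 0.2000 m
S_min ≈ 0.1950+0.1760+0.6733+0.2000  ⇒  S_min = 1991/1600 m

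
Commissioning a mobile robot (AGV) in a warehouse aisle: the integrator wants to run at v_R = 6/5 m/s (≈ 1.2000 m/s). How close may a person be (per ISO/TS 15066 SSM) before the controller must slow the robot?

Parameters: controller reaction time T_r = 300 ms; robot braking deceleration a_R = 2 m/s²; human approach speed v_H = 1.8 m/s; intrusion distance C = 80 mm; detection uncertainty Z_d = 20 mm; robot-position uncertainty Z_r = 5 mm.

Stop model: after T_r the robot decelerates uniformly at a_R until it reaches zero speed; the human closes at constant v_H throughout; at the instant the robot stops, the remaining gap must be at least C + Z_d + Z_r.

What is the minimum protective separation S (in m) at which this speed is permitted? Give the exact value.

stop time T_s = (6/5)/2 = 0.6000 s
robot covers v_R·T_r = 1.2000·0.3000 = 0.3600 m before braking
robot covers 1.2000·0.6000 − ½·2.0000·0.6000² = 0.3600 m while stopping
human closes 1.8000·0.9000 = 1.6200 m
margins: 0.0800+0.0200+0.0050 = 0.1050 m
S_min ≈ 0.3600+0.3600+1.6200+0.1050  ⇒  S_min = 489/200 m

S_min = 489/200 m = 2.4450 m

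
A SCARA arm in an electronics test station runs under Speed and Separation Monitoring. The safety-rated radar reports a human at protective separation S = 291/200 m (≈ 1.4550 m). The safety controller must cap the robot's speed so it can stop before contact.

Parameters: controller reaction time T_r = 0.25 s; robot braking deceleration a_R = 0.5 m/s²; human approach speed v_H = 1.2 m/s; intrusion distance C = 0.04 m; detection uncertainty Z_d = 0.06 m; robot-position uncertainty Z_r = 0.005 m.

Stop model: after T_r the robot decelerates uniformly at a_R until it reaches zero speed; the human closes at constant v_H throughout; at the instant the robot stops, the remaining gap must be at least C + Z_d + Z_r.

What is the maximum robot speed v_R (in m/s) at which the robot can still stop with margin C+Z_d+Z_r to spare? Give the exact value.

v_R_max = 7/20 m/s = 0.3500 m/s

quadratic (1)·v² + (53/20)·v + (-21/20) = 0
  disc = (53/20)² − 4·(1)·(-21/20) = 4489/400 ; √disc = 67/20
  v_R = (−(53/20) + 67/20) / (2·(1)) = 7/20 m/s
check:
braking lasts T_s = (7/20)/(1/2) = 0.7000 s
robot in T_r: 0.3500·0.2500 = 0.0875 m
robot under decel: 0.3500²/(2·0.5000) = 0.1225 m
person approaches 1.2000·(0.2500+0.7000) = 1.1400 m
residual clearance needed = 0.0400+0.0600+0.0050 = 0.1050 m
sum ≈ 0.0875+0.1225+1.1400+0.1050 ≈ 1.4550 m = S ✓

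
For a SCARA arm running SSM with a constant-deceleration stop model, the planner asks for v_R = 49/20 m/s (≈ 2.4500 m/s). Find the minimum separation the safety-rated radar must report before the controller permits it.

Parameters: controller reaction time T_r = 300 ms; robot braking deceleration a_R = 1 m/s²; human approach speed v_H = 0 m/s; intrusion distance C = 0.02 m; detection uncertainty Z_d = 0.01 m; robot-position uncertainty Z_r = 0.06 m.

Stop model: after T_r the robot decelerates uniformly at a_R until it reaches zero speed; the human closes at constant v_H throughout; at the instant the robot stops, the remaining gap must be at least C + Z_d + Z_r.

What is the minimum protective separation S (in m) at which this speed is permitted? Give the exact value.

T_s = v_R/a_R = (49/20)/1 = 2.4500 s
robot covers v_R·T_r = 2.4500·0.3000 = 0.7350 m before braking
robot under decel: 2.4500²/(2·1.0000) = 3.0013 m
human closes 0.0000·2.7500 = 0.0000 m
margins: 0.0200+0.0100+0.0600 = 0.0900 m
S_min ≈ 0.7350+3.0013+0.0000+0.0900  ⇒  S_min = 3061/800 m

S_min = 3061/800 m = 3.8262 m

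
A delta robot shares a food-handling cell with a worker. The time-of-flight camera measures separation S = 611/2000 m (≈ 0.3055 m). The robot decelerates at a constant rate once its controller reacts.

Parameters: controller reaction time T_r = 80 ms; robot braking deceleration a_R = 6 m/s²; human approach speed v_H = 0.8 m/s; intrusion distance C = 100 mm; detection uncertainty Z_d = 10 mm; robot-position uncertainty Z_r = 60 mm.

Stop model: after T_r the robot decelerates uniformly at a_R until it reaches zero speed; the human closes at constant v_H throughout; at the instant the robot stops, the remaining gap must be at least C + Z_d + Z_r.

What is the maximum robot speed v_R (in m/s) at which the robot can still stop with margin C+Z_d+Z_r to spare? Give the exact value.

v_R_max = 3/10 m/s = 0.3000 m/s

at the boundary: (1/12)·v² + (16/75)·v + (-143/2000) = 0
  disc = (16/75)² − 4·(1/12)·(-143/2000) = 6241/90000 ; √disc = 79/300
  v_R = (−(16/75) + 79/300) / (2·(1/12)) = 3/10 m/s
check:
T_s = v_R/a_R = (3/10)/6 = 0.0500 s
robot covers v_R·T_r = 0.3000·0.0800 = 0.0240 m before braking
robot under decel: 0.3000²/(2·6.0000) = 0.0075 m
human over T_r+T_s: 0.8000·(0.0800+0.0500) = 0.1040 m
margins: 0.1000+0.0100+0.0600 = 0.1700 m
sum ≈ 0.0240+0.0075+0.1040+0.1700 ≈ 0.3055 m = S ✓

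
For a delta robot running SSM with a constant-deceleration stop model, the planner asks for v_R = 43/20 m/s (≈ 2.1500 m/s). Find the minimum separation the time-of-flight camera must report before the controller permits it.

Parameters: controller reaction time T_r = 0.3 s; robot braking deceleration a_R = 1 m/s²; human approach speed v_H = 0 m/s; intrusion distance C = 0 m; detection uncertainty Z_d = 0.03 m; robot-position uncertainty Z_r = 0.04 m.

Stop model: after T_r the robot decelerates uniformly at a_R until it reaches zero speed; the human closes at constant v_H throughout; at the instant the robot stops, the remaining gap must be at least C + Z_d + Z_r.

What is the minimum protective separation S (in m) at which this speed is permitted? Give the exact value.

braking lasts T_s = (43/20)/1 = 2.1500 s
robot in T_r: 2.1500·0.3000 = 0.6450 m
robot under decel: 2.1500²/(2·1.0000) = 2.3112 m
human closes 0.0000·2.4500 = 0.0000 m
margins: 0.0000+0.0300+0.0400 = 0.0700 m
S_min ≈ 0.6450+2.3112+0.0000+0.0700  ⇒  S_min = 2421/800 m

S_min = 2421/800 m = 3.0263 m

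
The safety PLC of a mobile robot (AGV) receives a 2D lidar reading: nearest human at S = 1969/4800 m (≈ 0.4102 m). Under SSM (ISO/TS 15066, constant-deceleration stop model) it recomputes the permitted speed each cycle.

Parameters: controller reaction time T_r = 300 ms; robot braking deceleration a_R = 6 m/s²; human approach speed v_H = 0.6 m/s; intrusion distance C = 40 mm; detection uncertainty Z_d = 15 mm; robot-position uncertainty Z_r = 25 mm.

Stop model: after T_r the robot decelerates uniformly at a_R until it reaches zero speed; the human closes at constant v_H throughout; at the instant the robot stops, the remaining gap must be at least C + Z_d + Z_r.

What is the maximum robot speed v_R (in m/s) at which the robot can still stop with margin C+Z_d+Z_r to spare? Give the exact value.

collect terms ⇒ (1/12)·v_R² + (2/5)·v_R + (-721/4800) = 0
  disc = (2/5)² − 4·(1/12)·(-721/4800) = 121/576 ; √disc = 11/24
  v_R = (−(2/5) + 11/24) / (2·(1/12)) = 7/20 m/s
check:
braking lasts T_s = (7/20)/6 = 0.0583 s
robot covers v_R·T_r = 0.3500·0.3000 = 0.1050 m before braking
robot under decel: 0.3500²/(2·6.0000) = 0.0102 m
human closes 0.6000·0.3583 = 0.2150 m
residual clearance needed = 0.0400+0.0150+0.0250 = 0.0800 m
sum ≈ 0.1050+0.0102+0.2150+0.0800 ≈ 0.4102 m = S ✓

v_R_max = 7/20 m/s = 0.3500 m/s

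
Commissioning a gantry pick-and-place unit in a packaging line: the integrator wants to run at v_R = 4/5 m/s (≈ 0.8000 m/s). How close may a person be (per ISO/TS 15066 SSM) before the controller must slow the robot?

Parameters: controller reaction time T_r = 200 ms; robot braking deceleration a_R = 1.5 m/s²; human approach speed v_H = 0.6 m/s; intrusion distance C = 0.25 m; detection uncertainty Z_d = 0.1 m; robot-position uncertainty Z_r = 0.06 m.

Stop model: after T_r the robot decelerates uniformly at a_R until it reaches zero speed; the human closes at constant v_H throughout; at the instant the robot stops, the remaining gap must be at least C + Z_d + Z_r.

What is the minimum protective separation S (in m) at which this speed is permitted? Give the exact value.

S_min = 367/300 m = 1.2233 m

T_s = v_R/a_R = (4/5)/(3/2) = 0.5333 s
reaction-phase robot travel = 0.8000·0.2000 = 0.1600 m
braking distance = 0.8000²/(2·1.5000) = 0.2133 m
human closes 0.6000·0.7333 = 0.4400 m
C+Z_d+Z_r = 0.2500+0.1000+0.0600 = 0.4100 m
S_min ≈ 0.1600+0.2133+0.4400+0.4100  ⇒  S_min = 367/300 m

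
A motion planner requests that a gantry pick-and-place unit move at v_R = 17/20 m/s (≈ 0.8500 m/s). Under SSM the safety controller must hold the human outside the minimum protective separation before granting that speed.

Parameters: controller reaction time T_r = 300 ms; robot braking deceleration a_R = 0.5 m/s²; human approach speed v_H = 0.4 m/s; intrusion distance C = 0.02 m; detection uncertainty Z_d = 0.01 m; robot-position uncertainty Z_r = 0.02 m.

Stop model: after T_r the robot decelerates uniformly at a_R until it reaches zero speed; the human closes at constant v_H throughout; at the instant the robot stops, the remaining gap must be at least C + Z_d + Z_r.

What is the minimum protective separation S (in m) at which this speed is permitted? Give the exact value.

braking lasts T_s = (17/20)/(1/2) = 1.7000 s
robot in T_r: 0.8500·0.3000 = 0.2550 m
robot under decel: 0.8500²/(2·0.5000) = 0.7225 m
human over T_r+T_s: 0.4000·(0.3000+1.7000) = 0.8000 m
C+Z_d+Z_r = 0.0200+0.0100+0.0200 = 0.0500 m
S_min ≈ 0.2550+0.7225+0.8000+0.0500  ⇒  S_min = 731/400 m

S_min = 731/400 m = 1.8275 m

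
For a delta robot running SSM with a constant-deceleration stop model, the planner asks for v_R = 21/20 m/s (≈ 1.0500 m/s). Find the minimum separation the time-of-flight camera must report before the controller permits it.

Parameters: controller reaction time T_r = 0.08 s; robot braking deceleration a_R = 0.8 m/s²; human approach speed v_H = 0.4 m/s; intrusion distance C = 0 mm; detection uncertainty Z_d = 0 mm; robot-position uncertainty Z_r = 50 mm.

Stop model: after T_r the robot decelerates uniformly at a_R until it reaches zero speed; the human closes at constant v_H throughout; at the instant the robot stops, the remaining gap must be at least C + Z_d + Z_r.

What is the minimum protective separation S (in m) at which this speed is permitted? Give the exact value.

stop time T_s = (21/20)/(4/5) = 1.3125 s
reaction-phase robot travel = 1.0500·0.0800 = 0.0840 m
braking distance = 1.0500²/(2·0.8000) = 0.6891 m
human closes 0.4000·1.3925 = 0.5570 m
residual clearance needed = 0.0000+0.0000+0.0500 = 0.0500 m
S_min ≈ 0.0840+0.6891+0.5570+0.0500  ⇒  S_min = 22081/16000 m

S_min = 22081/16000 m = 1.3801 m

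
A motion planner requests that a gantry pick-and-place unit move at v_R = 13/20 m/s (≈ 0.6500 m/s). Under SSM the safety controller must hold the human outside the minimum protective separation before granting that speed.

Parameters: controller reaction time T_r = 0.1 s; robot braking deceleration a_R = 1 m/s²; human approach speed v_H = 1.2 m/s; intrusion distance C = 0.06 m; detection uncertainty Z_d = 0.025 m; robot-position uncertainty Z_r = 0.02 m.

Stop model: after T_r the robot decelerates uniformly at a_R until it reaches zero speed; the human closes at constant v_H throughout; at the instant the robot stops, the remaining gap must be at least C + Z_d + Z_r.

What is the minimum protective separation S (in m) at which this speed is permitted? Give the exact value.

S_min = 41/32 m = 1.2812 m

braking lasts T_s = (13/20)/1 = 0.6500 s
reaction-phase robot travel = 0.6500·0.1000 = 0.0650 m
robot under decel: 0.6500²/(2·1.0000) = 0.2112 m
human closes 1.2000·0.7500 = 0.9000 m
C+Z_d+Z_r = 0.0600+0.0250+0.0200 = 0.1050 m
S_min ≈ 0.0650+0.2112+0.9000+0.1050  ⇒  S_min = 41/32 m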